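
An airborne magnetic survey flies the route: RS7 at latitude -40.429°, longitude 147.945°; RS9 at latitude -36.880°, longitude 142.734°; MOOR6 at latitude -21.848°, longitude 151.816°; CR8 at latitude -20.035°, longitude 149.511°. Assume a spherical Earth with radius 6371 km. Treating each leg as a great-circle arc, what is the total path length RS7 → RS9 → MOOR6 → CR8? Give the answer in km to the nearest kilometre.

RS7→RS9: c = 0.094208 rad, d = 600.20 km
RS9→MOOR6: c = 0.296128 rad, d = 1886.63 km
MOOR6→CR8: c = 0.049120 rad, d = 312.94 km
Total = 600.20 + 1886.63 + 312.94 = 2799.78 km

2800 km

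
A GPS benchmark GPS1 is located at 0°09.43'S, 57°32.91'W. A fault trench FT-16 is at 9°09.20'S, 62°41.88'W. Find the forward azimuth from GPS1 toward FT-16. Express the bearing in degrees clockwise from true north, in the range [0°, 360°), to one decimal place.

GPS1: φ = -0.15717°, λ = -57.54850°
FT-16: φ = -9.15333°, λ = -62.69800°
Δλ = -5.1495°
y = sin Δλ · cos φ₂ = -0.088612
x = cos φ₁ sin φ₂ − sin φ₁ cos φ₂ cos Δλ = -0.156379
θ = atan2(y, x) = -150.4621° → 209.5379° (mod 360°)

209.5°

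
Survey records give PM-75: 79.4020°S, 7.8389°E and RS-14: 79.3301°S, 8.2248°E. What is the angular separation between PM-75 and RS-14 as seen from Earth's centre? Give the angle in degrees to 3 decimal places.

Δφ = 0.0719°,  Δλ = 0.3859°
a = sin²(Δφ/2) + cos φ₁ cos φ₂ sin²(Δλ/2) = 0.000001
c = 2·arcsin(√a) = 0.001766 rad = 0.1012°

0.101°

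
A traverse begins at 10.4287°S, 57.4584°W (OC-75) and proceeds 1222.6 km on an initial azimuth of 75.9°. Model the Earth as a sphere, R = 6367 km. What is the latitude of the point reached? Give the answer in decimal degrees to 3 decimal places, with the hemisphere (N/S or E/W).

δ = d/R = 1222.6/6367 = 0.192021 rad
φ₂ = arcsin(sin φ₁ cos δ + cos φ₁ sin δ cos θ)
   = arcsin(-0.18101·0.98162 + 0.98348·0.19084·0.24362) = -7.58290°
λ₂ = λ₁ + atan2(sin θ sin δ cos φ₁, cos δ − sin φ₁ sin φ₂) = -46.69658°

7.583°S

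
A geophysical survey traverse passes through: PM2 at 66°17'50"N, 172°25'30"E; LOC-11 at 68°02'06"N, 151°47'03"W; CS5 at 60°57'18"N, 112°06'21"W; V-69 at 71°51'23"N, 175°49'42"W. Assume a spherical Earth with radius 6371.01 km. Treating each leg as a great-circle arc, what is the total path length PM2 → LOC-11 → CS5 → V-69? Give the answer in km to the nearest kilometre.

6453 km

PM2: φ = +66.29722°, λ = +172.42500°
LOC-11: φ = +68.03500°, λ = -151.78417°
CS5: φ = +60.95500°, λ = -112.10583°
V-69: φ = +71.85639°, λ = -175.82833°
PM2→LOC-11: c = 0.240808 rad, d = 1534.19 km
LOC-11→CS5: c = 0.315817 rad, d = 2012.07 km
CS5→V-69: c = 0.456269 rad, d = 2906.90 km
Total = 1534.19 + 2012.07 + 2906.90 = 6453.16 km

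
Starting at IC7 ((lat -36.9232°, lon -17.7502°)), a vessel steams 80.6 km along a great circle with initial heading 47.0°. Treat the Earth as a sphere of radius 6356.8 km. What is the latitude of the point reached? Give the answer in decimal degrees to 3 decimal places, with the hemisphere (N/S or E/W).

36.426°S

δ = d/R = 80.6/6356.8 = 0.012679 rad
φ₂ = arcsin(sin φ₁ cos δ + cos φ₁ sin δ cos θ)
   = arcsin(-0.60074·0.99992 + 0.79944·0.01268·0.68200) = -36.42591°
λ₂ = λ₁ + atan2(sin θ sin δ cos φ₁, cos δ − sin φ₁ sin φ₂) = -17.08989°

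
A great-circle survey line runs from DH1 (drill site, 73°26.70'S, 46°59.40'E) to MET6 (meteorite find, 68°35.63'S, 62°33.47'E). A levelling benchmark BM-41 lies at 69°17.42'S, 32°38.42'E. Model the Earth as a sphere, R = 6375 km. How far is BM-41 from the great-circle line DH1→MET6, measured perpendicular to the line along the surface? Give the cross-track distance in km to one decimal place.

DH1: φ = -73.44500°, λ = +46.99000°
MET6: φ = -68.59383°, λ = +62.55783°
BM-41: φ = -69.29033°, λ = +32.64033°
δ₁₃ = central angle DH1→BM-41 = 0.107491 rad  (haversine)
θ₁₃ = bearing DH1→BM-41 = 305.221°,  θ₁₂ = bearing DH1→MET6 = 53.784°
dₓₜ = R·arcsin(sin δ₁₃ · sin(θ₁₃ − θ₁₂)) = 6375·arcsin(0.10728·sin(251.437°)) = -649.475 km
|dₓₜ| = 649.475 km

649.5 km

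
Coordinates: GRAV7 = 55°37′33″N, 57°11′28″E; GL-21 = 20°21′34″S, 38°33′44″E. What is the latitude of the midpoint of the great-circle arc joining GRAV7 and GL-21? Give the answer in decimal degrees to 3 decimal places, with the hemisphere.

17.840°N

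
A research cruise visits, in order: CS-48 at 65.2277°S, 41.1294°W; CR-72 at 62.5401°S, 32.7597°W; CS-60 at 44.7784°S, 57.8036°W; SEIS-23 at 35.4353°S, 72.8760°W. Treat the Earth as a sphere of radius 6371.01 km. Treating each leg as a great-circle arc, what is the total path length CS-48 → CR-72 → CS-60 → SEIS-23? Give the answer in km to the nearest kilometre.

4692 km

CS-48→CR-72: c = 0.079492 rad, d = 506.45 km
CR-72→CS-60: c = 0.398718 rad, d = 2540.23 km
CS-60→SEIS-23: c = 0.258254 rad, d = 1645.34 km
Total = 506.45 + 2540.23 + 1645.34 = 4692.02 km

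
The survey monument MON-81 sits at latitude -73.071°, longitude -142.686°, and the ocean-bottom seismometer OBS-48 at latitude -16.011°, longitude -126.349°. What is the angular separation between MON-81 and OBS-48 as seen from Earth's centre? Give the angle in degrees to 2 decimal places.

Δφ = 57.0600°,  Δλ = 16.3370°
a = sin²(Δφ/2) + cos φ₁ cos φ₂ sin²(Δλ/2) = 0.233770
c = 2·arcsin(√a) = 1.009293 rad = 57.8282°

57.83°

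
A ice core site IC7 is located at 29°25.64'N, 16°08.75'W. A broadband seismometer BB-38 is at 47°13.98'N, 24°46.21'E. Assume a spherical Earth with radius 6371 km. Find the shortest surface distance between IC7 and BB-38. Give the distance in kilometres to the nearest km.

IC7: φ = +29.42733°, λ = -16.14583°
BB-38: φ = +47.23300°, λ = +24.77017°
Δφ = 17.8057°,  Δλ = 40.9160°
a = sin²(Δφ/2) + cos φ₁ cos φ₂ sin²(Δλ/2) = 0.096200
c = 2·arcsin(√a) = 0.630725 rad = 36.1379°
d = R·c = 6371 × 0.630725 = 4018.4 km

4018 km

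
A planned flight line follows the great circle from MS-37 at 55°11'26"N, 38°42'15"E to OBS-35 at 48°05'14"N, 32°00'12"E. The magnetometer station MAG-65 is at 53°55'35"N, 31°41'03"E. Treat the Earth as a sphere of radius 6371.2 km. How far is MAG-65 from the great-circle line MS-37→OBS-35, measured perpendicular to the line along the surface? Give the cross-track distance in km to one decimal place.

320.5 km

MS-37: φ = +55.19056°, λ = +38.70417°
OBS-35: φ = +48.08722°, λ = +32.00333°
MAG-65: φ = +53.92639°, λ = +31.68417°
δ₁₃ = central angle MS-37→MAG-65 = 0.074357 rad  (haversine)
θ₁₃ = bearing MS-37→MAG-65 = 255.629°,  θ₁₂ = bearing MS-37→OBS-35 = 213.025°
dₓₜ = R·arcsin(sin δ₁₃ · sin(θ₁₃ − θ₁₂)) = 6371.2·arcsin(0.07429·sin(42.605°)) = 320.532 km
|dₓₜ| = 320.532 km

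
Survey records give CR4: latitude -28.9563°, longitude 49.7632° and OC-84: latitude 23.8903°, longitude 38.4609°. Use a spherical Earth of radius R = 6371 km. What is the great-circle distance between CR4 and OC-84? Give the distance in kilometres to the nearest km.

5999 km

Δφ = 52.8466°,  Δλ = -11.3023°
a = sin²(Δφ/2) + cos φ₁ cos φ₂ sin²(Δλ/2) = 0.205782
c = 2·arcsin(√a) = 0.941673 rad = 53.9539°
d = R·c = 6371 × 0.941673 = 5999.4 km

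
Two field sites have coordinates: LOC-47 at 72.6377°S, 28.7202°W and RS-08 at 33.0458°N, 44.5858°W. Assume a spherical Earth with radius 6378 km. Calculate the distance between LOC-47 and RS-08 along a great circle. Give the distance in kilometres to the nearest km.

Δφ = 105.6835°,  Δλ = -15.8656°
a = sin²(Δφ/2) + cos φ₁ cos φ₂ sin²(Δλ/2) = 0.639926
c = 2·arcsin(√a) = 1.854436 rad = 106.2514°
d = R·c = 6378 × 1.854436 = 11827.6 km

11828 km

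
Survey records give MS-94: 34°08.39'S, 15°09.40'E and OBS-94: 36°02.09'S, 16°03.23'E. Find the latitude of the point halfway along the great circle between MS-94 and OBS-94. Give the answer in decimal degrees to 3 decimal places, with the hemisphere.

35.088°S

MS-94: φ = -34.13983°, λ = +15.15667°
OBS-94: φ = -36.03483°, λ = +16.05383°
Bx = cos φ₂ cos Δλ = 0.808560,  By = cos φ₂ sin Δλ = 0.012662
φₘ = atan2(sin φ₁ + sin φ₂, √((cos φ₁ + Bx)² + By²)) = -35.08816°
λₘ = λ₁ + atan2(By, cos φ₁ + Bx) = 15.60004°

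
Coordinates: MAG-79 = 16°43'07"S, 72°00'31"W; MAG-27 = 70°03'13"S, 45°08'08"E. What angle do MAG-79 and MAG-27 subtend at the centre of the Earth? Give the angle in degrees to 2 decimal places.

MAG-79: φ = -16.71861°, λ = -72.00861°
MAG-27: φ = -70.05361°, λ = +45.13556°
Δφ = -53.3350°,  Δλ = 117.1442°
a = sin²(Δφ/2) + cos φ₁ cos φ₂ sin²(Δλ/2) = 0.439323
c = 2·arcsin(√a) = 1.449142 rad = 83.0297°

83.03°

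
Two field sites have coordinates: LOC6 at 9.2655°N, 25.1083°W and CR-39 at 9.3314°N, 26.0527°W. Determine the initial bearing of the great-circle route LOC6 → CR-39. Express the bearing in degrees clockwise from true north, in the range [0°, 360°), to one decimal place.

274.1°

Δλ = -0.9444°
y = sin Δλ · cos φ₂ = -0.016264
x = cos φ₁ sin φ₂ − sin φ₁ cos φ₂ cos Δλ = 0.001172
θ = atan2(y, x) = -85.8792° → 274.1208° (mod 360°)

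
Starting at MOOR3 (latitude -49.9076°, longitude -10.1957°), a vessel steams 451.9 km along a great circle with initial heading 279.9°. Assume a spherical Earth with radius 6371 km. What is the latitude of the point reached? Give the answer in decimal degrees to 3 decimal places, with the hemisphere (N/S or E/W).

δ = d/R = 451.9/6371 = 0.070931 rad
φ₂ = arcsin(sin φ₁ cos δ + cos φ₁ sin δ cos θ)
   = arcsin(-0.76501·0.99749 + 0.64402·0.07087·0.17193) = -49.04599°
λ₂ = λ₁ + atan2(sin θ sin δ cos φ₁, cos δ − sin φ₁ sin φ₂) = -16.31020°

49.046°S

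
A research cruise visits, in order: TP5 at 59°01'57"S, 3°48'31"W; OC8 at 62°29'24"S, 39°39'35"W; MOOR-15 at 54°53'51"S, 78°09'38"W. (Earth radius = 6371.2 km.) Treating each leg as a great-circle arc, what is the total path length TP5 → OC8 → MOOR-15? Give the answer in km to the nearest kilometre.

4295 km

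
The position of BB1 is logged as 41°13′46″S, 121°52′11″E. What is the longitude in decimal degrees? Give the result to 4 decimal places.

121° + 52′/60 + 11″/3600 = 121 + 0.86667 + 0.00306 = 121.8697°

121.8697°E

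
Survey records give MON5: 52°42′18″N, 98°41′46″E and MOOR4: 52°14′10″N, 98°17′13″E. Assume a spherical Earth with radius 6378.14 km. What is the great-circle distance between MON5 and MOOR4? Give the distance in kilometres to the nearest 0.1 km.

59.1 km

MON5: φ = +52.70500°, λ = +98.69611°
MOOR4: φ = +52.23611°, λ = +98.28694°
Δφ = -0.4689°,  Δλ = -0.4092°
a = sin²(Δφ/2) + cos φ₁ cos φ₂ sin²(Δλ/2) = 0.000021
c = 2·arcsin(√a) = 0.009268 rad = 0.5310°
d = R·c = 6378.14 × 0.009268 = 59.1 km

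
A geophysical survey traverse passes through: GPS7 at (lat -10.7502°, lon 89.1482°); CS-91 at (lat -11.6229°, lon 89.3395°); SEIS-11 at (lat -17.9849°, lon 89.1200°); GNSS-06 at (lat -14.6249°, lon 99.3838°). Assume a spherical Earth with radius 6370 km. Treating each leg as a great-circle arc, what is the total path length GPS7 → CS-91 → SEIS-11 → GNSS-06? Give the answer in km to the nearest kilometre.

1964 km

GPS7→CS-91: c = 0.015580 rad, d = 99.24 km
CS-91→SEIS-11: c = 0.111100 rad, d = 707.70 km
SEIS-11→GNSS-06: c = 0.181612 rad, d = 1156.87 km
Total = 99.24 + 707.70 + 1156.87 = 1963.81 km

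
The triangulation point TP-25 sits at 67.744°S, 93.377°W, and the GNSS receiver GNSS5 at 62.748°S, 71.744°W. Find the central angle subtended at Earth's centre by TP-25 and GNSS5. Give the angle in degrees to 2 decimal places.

10.27°

Δφ = 4.9960°,  Δλ = 21.6330°
a = sin²(Δφ/2) + cos φ₁ cos φ₂ sin²(Δλ/2) = 0.008007
c = 2·arcsin(√a) = 0.179208 rad = 10.2679°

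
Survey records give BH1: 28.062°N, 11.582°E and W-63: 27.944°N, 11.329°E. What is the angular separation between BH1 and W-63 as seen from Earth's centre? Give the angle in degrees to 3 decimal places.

Δφ = -0.1180°,  Δλ = -0.2530°
a = sin²(Δφ/2) + cos φ₁ cos φ₂ sin²(Δλ/2) = 0.000005
c = 2·arcsin(√a) = 0.004409 rad = 0.2526°

0.253°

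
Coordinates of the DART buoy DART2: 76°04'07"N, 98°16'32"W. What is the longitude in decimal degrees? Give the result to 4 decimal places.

98.2756°W

98° + 16′/60 + 32″/3600 = 98 + 0.26667 + 0.00889 = 98.2756°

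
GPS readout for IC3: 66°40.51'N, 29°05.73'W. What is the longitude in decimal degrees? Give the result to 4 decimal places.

29° + 5.73′/60 = 29 + 0.09550 = 29.0955°

29.0955°W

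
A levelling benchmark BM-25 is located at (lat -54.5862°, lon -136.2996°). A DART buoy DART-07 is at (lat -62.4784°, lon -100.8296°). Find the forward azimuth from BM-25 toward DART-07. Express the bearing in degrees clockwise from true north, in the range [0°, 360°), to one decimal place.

Δλ = 35.4700°
y = sin Δλ · cos φ₂ = 0.268136
x = cos φ₁ sin φ₂ − sin φ₁ cos φ₂ cos Δλ = -0.207198
θ = atan2(y, x) = 127.6945° → 127.6945° (mod 360°)

127.7°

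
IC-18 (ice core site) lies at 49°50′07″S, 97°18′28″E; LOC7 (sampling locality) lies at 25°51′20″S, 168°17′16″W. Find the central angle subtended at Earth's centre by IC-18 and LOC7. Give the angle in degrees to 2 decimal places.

73.22°

IC-18: φ = -49.83528°, λ = +97.30778°
LOC7: φ = -25.85556°, λ = -168.28778°
Δφ = 23.9797°,  Δλ = 94.4044°
a = sin²(Δφ/2) + cos φ₁ cos φ₂ sin²(Δλ/2) = 0.355653
c = 2·arcsin(√a) = 1.277935 rad = 73.2203°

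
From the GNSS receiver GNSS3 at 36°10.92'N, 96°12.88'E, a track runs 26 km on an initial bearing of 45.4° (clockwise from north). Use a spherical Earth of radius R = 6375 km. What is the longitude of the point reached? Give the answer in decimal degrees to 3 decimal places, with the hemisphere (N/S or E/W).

GNSS3: φ = +36.18200°, λ = +96.21467°
δ = d/R = 26/6375 = 0.004078 rad
φ₂ = arcsin(sin φ₁ cos δ + cos φ₁ sin δ cos θ)
   = arcsin(0.59035·0.99999 + 0.80715·0.00408·0.70215) = 36.34590°
λ₂ = λ₁ + atan2(sin θ sin δ cos φ₁, cos δ − sin φ₁ sin φ₂) = 96.42124°

96.421°E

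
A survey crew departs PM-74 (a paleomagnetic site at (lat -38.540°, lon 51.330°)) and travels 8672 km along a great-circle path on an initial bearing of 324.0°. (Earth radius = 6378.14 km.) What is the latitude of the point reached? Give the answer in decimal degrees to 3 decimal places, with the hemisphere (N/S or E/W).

δ = d/R = 8672/6378.14 = 1.359644 rad
φ₂ = arcsin(sin φ₁ cos δ + cos φ₁ sin δ cos θ)
   = arcsin(-0.62306·0.20959 + 0.78217·0.97779·0.80902) = 29.21919°
λ₂ = λ₁ + atan2(sin θ sin δ cos φ₁, cos δ − sin φ₁ sin φ₂) = 10.14277°

29.219°N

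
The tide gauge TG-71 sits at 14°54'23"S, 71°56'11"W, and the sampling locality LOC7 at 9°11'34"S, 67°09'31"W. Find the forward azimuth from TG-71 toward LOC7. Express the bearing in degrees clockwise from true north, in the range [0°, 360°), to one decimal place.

39.8°

TG-71: φ = -14.90639°, λ = -71.93639°
LOC7: φ = -9.19278°, λ = -67.15861°
Δλ = 4.7778°
y = sin Δλ · cos φ₂ = 0.082222
x = cos φ₁ sin φ₂ − sin φ₁ cos φ₂ cos Δλ = 0.098674
θ = atan2(y, x) = 39.8033° → 39.8033° (mod 360°)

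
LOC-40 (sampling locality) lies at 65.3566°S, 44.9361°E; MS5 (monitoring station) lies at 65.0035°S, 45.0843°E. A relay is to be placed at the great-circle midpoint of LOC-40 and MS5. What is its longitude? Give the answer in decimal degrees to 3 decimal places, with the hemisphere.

45.011°E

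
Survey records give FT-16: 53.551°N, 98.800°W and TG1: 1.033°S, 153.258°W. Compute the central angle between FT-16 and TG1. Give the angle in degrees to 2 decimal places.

70.68°

Δφ = -54.5840°,  Δλ = -54.4580°
a = sin²(Δφ/2) + cos φ₁ cos φ₂ sin²(Δλ/2) = 0.334602
c = 2·arcsin(√a) = 1.233649 rad = 70.6829°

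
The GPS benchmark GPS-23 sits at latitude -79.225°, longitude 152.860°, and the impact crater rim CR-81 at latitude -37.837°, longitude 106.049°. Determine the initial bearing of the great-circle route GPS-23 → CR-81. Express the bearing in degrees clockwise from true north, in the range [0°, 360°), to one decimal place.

Δλ = -46.8110°
y = sin Δλ · cos φ₂ = -0.575813
x = cos φ₁ sin φ₂ − sin φ₁ cos φ₂ cos Δλ = 0.416307
θ = atan2(y, x) = -54.1335° → 305.8665° (mod 360°)

305.9°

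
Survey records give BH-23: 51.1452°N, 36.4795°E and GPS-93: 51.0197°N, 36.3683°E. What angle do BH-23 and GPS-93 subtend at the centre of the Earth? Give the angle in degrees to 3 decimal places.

0.144°

Δφ = -0.1255°,  Δλ = -0.1112°
a = sin²(Δφ/2) + cos φ₁ cos φ₂ sin²(Δλ/2) = 0.000002
c = 2·arcsin(√a) = 0.002507 rad = 0.1436°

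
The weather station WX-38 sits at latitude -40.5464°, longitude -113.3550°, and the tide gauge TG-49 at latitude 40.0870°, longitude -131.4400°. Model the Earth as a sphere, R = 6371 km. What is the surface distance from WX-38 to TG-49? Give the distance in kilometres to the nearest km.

9151 km

Δφ = 80.6334°,  Δλ = -18.0850°
a = sin²(Δφ/2) + cos φ₁ cos φ₂ sin²(Δλ/2) = 0.432985
c = 2·arcsin(√a) = 1.436362 rad = 82.2975°
d = R·c = 6371 × 1.436362 = 9151.1 km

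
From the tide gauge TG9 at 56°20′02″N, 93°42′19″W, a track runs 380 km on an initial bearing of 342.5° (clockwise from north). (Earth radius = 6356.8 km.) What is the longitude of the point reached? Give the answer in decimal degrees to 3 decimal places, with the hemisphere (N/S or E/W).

95.739°W

TG9: φ = +56.33389°, λ = -93.70528°
δ = d/R = 380/6356.8 = 0.059779 rad
φ₂ = arcsin(sin φ₁ cos δ + cos φ₁ sin δ cos θ)
   = arcsin(0.83228·0.99821 + 0.55435·0.05974·0.95372) = 59.58502°
λ₂ = λ₁ + atan2(sin θ sin δ cos φ₁, cos δ − sin φ₁ sin φ₂) = -95.73889°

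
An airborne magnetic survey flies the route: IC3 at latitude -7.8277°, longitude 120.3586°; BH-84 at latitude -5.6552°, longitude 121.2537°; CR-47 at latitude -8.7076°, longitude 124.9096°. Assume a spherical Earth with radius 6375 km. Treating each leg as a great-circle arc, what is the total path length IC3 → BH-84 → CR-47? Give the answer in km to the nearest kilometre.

IC3→BH-84: c = 0.040968 rad, d = 261.17 km
BH-84→CR-47: c = 0.082734 rad, d = 527.43 km
Total = 261.17 + 527.43 = 788.60 km

789 km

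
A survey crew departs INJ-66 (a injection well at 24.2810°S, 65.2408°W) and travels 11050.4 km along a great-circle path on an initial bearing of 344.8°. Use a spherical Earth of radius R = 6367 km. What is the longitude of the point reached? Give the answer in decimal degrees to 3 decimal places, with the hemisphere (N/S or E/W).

112.153°W

δ = d/R = 11050.4/6367 = 1.735574 rad
φ₂ = arcsin(sin φ₁ cos δ + cos φ₁ sin δ cos θ)
   = arcsin(-0.41121·-0.16403 + 0.91154·0.98645·0.96502) = 69.25857°
λ₂ = λ₁ + atan2(sin θ sin δ cos φ₁, cos δ − sin φ₁ sin φ₂) = -112.15264°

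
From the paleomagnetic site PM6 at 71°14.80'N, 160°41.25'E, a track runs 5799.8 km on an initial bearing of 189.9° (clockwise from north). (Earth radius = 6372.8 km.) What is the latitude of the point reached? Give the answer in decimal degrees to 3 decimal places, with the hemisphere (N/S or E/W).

PM6: φ = +71.24667°, λ = +160.68750°
δ = d/R = 5799.8/6372.8 = 0.910087 rad
φ₂ = arcsin(sin φ₁ cos δ + cos φ₁ sin δ cos θ)
   = arcsin(0.94691·0.61368 + 0.32149·0.78956·-0.98511) = 19.33189°
λ₂ = λ₁ + atan2(sin θ sin δ cos φ₁, cos δ − sin φ₁ sin φ₂) = 152.41629°

19.332°N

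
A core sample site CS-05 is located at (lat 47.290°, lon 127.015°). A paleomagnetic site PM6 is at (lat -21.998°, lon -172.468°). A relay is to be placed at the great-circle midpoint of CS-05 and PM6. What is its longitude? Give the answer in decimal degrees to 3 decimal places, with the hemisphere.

162.442°E

Bx = cos φ₂ cos Δλ = 0.456334,  By = cos φ₂ sin Δλ = 0.807127
φₘ = atan2(sin φ₁ + sin φ₂, √((cos φ₁ + Bx)² + By²)) = 14.50459°
λₘ = λ₁ + atan2(By, cos φ₁ + Bx) = 162.44159°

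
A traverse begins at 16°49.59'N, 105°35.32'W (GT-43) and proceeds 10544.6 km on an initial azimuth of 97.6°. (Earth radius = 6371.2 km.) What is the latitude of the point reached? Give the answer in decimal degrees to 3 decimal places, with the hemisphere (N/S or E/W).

GT-43: φ = +16.82650°, λ = -105.58867°
δ = d/R = 10544.6/6371.2 = 1.655041 rad
φ₂ = arcsin(sin φ₁ cos δ + cos φ₁ sin δ cos θ)
   = arcsin(0.28947·-0.08415 + 0.95719·0.99645·-0.13226) = -8.65607°
λ₂ = λ₁ + atan2(sin θ sin δ cos φ₁, cos δ − sin φ₁ sin φ₂) = -13.13094°

8.656°S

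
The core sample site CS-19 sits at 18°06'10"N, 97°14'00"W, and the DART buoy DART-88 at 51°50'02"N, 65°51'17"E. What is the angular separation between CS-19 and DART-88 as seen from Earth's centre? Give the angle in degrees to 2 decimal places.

108.52°

CS-19: φ = +18.10278°, λ = -97.23333°
DART-88: φ = +51.83389°, λ = +65.85472°
Δφ = 33.7311°,  Δλ = 163.0881°
a = sin²(Δφ/2) + cos φ₁ cos φ₂ sin²(Δλ/2) = 0.658829
c = 2·arcsin(√a) = 1.894054 rad = 108.5213°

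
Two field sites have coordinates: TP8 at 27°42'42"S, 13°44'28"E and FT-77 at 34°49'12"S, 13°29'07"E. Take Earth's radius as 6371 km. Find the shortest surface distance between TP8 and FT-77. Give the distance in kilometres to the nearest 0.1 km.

790.8 km

TP8: φ = -27.71167°, λ = +13.74111°
FT-77: φ = -34.82000°, λ = +13.48528°
Δφ = -7.1083°,  Δλ = -0.2558°
a = sin²(Δφ/2) + cos φ₁ cos φ₂ sin²(Δλ/2) = 0.003847
c = 2·arcsin(√a) = 0.124122 rad = 7.1117°
d = R·c = 6371 × 0.124122 = 790.8 km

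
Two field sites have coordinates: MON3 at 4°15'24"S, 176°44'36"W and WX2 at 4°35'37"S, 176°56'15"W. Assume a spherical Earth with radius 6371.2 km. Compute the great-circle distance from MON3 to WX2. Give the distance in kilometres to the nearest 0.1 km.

43.2 km

MON3: φ = -4.25667°, λ = -176.74333°
WX2: φ = -4.59361°, λ = -176.93750°
Δφ = -0.3369°,  Δλ = -0.1942°
a = sin²(Δφ/2) + cos φ₁ cos φ₂ sin²(Δλ/2) = 0.000011
c = 2·arcsin(√a) = 0.006782 rad = 0.3886°
d = R·c = 6371.2 × 0.006782 = 43.2 km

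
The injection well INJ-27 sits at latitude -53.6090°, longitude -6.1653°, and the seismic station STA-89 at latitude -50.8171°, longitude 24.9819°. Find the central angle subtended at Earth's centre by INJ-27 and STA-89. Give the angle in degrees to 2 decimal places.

Δφ = 2.7919°,  Δλ = 31.1472°
a = sin²(Δφ/2) + cos φ₁ cos φ₂ sin²(Δλ/2) = 0.027612
c = 2·arcsin(√a) = 0.333885 rad = 19.1302°

19.13°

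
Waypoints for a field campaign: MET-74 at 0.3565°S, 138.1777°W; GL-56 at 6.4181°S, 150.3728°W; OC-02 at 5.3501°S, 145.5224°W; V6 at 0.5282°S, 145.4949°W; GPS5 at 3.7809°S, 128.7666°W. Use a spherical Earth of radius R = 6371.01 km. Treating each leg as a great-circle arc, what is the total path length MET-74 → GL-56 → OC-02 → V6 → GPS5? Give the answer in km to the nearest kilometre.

MET-74→GL-56: c = 0.237264 rad, d = 1511.61 km
GL-56→OC-02: c = 0.086246 rad, d = 549.48 km
OC-02→V6: c = 0.084159 rad, d = 536.18 km
V6→GPS5: c = 0.297189 rad, d = 1893.40 km
Total = 1511.61 + 549.48 + 536.18 + 1893.40 = 4490.66 km

4491 km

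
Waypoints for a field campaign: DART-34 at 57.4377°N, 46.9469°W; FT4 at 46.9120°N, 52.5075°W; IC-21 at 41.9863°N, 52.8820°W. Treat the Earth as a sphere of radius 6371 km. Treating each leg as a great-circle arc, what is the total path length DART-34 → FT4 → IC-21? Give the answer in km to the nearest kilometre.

DART-34→FT4: c = 0.192949 rad, d = 1229.28 km
FT4→IC-21: c = 0.086096 rad, d = 548.52 km
Total = 1229.28 + 548.52 = 1777.80 km

1778 km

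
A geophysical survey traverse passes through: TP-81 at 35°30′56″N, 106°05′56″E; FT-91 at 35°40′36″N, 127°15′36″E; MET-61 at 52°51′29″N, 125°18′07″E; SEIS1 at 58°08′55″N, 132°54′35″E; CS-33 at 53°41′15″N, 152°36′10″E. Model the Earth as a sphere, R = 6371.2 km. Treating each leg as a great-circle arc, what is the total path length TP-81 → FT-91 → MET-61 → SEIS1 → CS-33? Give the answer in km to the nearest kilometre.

TP-81: φ = +35.51556°, λ = +106.09889°
FT-91: φ = +35.67667°, λ = +127.26000°
MET-61: φ = +52.85806°, λ = +125.30194°
SEIS1: φ = +58.14861°, λ = +132.90972°
CS-33: φ = +53.68750°, λ = +152.60278°
TP-81→FT-91: c = 0.299748 rad, d = 1909.75 km
FT-91→MET-61: c = 0.300840 rad, d = 1916.71 km
MET-61→SEIS1: c = 0.118938 rad, d = 757.78 km
SEIS1→CS-33: c = 0.206804 rad, d = 1317.59 km
Total = 1909.75 + 1916.71 + 757.78 + 1317.59 = 5901.83 km

5902 km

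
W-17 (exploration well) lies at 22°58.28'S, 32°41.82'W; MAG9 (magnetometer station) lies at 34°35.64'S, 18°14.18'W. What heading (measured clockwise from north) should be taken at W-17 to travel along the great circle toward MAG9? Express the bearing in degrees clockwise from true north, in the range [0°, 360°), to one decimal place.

135.8°

W-17: φ = -22.97133°, λ = -32.69700°
MAG9: φ = -34.59400°, λ = -18.23633°
Δλ = 14.4607°
y = sin Δλ · cos φ₂ = 0.205565
x = cos φ₁ sin φ₂ − sin φ₁ cos φ₂ cos Δλ = -0.211643
θ = atan2(y, x) = 135.8348° → 135.8348° (mod 360°)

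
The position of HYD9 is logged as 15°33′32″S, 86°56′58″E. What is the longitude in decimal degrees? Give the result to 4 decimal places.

86.9494°E

86° + 56′/60 + 58″/3600 = 86 + 0.93333 + 0.01611 = 86.9494°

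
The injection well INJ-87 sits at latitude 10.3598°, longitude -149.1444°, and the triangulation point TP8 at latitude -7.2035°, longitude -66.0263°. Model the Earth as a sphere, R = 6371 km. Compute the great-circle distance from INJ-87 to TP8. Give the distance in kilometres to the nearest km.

9405 km

Δφ = -17.5633°,  Δλ = 83.1181°
a = sin²(Δφ/2) + cos φ₁ cos φ₂ sin²(Δλ/2) = 0.452805
c = 2·arcsin(√a) = 1.476266 rad = 84.5838°
d = R·c = 6371 × 1.476266 = 9405.3 km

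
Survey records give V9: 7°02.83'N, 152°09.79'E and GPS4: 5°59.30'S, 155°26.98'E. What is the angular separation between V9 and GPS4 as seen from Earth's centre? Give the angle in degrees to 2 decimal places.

13.44°

V9: φ = +7.04717°, λ = +152.16317°
GPS4: φ = -5.98833°, λ = +155.44967°
Δφ = -13.0355°,  Δλ = 3.2865°
a = sin²(Δφ/2) + cos φ₁ cos φ₂ sin²(Δλ/2) = 0.013696
c = 2·arcsin(√a) = 0.234601 rad = 13.4416°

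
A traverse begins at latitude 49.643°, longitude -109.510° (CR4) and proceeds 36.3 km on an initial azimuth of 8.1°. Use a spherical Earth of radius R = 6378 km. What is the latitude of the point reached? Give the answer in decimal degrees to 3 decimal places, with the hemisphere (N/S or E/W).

49.966°N

δ = d/R = 36.3/6378 = 0.005691 rad
φ₂ = arcsin(sin φ₁ cos δ + cos φ₁ sin δ cos θ)
   = arcsin(0.76202·0.99998 + 0.64755·0.00569·0.99002) = 49.96582°
λ₂ = λ₁ + atan2(sin θ sin δ cos φ₁, cos δ − sin φ₁ sin φ₂) = -109.43857°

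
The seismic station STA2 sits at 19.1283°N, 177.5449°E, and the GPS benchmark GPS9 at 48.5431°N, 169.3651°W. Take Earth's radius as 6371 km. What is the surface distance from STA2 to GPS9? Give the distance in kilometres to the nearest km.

3476 km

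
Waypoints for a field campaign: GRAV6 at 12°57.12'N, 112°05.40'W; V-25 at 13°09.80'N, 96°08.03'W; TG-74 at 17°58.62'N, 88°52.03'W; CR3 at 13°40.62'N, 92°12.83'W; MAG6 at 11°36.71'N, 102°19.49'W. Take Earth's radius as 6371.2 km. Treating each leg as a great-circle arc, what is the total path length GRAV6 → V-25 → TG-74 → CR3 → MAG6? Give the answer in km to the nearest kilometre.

4391 km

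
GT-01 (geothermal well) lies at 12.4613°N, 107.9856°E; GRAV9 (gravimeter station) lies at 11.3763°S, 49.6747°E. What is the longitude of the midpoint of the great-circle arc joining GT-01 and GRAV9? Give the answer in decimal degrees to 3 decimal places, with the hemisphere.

Bx = cos φ₂ cos Δλ = 0.514989,  By = cos φ₂ sin Δλ = -0.834193
φₘ = atan2(sin φ₁ + sin φ₂, √((cos φ₁ + Bx)² + By²)) = 0.62120°
λₘ = λ₁ + atan2(By, cos φ₁ + Bx) = 78.76627°

78.766°E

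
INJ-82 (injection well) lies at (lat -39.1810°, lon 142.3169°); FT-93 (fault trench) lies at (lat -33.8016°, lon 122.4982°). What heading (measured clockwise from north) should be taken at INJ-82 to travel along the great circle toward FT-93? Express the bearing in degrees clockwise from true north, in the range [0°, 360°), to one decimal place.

282.5°

Δλ = -19.8187°
y = sin Δλ · cos φ₂ = -0.281736
x = cos φ₁ sin φ₂ − sin φ₁ cos φ₂ cos Δλ = 0.062656
θ = atan2(y, x) = -77.4619° → 282.5381° (mod 360°)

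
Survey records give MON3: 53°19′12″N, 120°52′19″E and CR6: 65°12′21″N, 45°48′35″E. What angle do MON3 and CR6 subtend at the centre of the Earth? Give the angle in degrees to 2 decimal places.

MON3: φ = +53.32000°, λ = +120.87194°
CR6: φ = +65.20583°, λ = +45.80972°
Δφ = 11.8858°,  Δλ = -75.0622°
a = sin²(Δφ/2) + cos φ₁ cos φ₂ sin²(Δλ/2) = 0.103685
c = 2·arcsin(√a) = 0.655687 rad = 37.5681°

37.57°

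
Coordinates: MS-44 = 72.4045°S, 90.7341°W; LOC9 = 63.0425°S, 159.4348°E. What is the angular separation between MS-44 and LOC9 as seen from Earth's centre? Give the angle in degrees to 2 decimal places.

36.57°

Δφ = 9.3620°,  Δλ = -109.8311°
a = sin²(Δφ/2) + cos φ₁ cos φ₂ sin²(Δλ/2) = 0.098425
c = 2·arcsin(√a) = 0.638231 rad = 36.5680°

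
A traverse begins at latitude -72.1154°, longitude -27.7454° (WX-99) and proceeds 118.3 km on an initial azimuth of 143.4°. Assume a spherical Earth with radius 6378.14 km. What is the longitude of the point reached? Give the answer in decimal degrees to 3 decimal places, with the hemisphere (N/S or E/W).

δ = d/R = 118.3/6378.14 = 0.018548 rad
φ₂ = arcsin(sin φ₁ cos δ + cos φ₁ sin δ cos θ)
   = arcsin(-0.95168·0.99983 + 0.30710·0.01855·-0.80282) = -72.95716°
λ₂ = λ₁ + atan2(sin θ sin δ cos φ₁, cos δ − sin φ₁ sin φ₂) = -25.58315°

25.583°W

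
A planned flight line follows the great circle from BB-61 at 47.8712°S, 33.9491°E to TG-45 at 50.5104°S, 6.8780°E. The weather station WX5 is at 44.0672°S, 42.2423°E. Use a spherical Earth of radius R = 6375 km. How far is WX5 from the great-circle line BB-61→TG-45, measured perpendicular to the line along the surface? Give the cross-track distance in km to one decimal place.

155.7 km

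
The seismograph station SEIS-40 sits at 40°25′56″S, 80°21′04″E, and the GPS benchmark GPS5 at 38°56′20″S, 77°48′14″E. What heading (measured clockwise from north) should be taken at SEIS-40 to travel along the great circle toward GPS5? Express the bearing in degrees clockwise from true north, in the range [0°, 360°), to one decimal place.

SEIS-40: φ = -40.43222°, λ = +80.35111°
GPS5: φ = -38.93889°, λ = +77.80389°
Δλ = -2.5472°
y = sin Δλ · cos φ₂ = -0.034568
x = cos φ₁ sin φ₂ − sin φ₁ cos φ₂ cos Δλ = 0.025562
θ = atan2(y, x) = -53.5182° → 306.4818° (mod 360°)

306.5°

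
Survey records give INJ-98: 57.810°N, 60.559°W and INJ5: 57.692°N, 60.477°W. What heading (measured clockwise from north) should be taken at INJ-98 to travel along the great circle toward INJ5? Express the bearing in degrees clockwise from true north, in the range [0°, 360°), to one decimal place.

159.6°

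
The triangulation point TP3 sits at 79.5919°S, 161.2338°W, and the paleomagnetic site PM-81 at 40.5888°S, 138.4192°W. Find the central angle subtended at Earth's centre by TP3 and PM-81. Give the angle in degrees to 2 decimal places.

Δφ = 39.0031°,  Δλ = 22.8146°
a = sin²(Δφ/2) + cos φ₁ cos φ₂ sin²(Δλ/2) = 0.116811
c = 2·arcsin(√a) = 0.697612 rad = 39.9702°

39.97°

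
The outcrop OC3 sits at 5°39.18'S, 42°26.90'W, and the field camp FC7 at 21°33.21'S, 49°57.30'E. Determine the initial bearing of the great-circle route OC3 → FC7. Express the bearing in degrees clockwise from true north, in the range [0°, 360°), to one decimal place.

OC3: φ = -5.65300°, λ = -42.44833°
FC7: φ = -21.55350°, λ = +49.95500°
Δλ = 92.4033°
y = sin Δλ · cos φ₂ = 0.929257
x = cos φ₁ sin φ₂ − sin φ₁ cos φ₂ cos Δλ = -0.369425
θ = atan2(y, x) = 111.6802° → 111.6802° (mod 360°)

111.7°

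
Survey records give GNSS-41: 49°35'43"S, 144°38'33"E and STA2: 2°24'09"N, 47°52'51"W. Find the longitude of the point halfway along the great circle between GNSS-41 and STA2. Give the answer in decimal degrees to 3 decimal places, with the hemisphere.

68.870°W

GNSS-41: φ = -49.59528°, λ = +144.64250°
STA2: φ = +2.40250°, λ = -47.88083°
Bx = cos φ₂ cos Δλ = -0.975350,  By = cos φ₂ sin Δλ = 0.216647
φₘ = atan2(sin φ₁ + sin φ₂, √((cos φ₁ + Bx)² + By²)) = -61.39538°
λₘ = λ₁ + atan2(By, cos φ₁ + Bx) = -68.86961°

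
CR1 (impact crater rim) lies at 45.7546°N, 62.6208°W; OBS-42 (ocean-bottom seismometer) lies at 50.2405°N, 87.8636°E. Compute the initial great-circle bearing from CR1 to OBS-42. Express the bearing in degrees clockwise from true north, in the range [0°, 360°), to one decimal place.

Δλ = 150.4844°
y = sin Δλ · cos φ₂ = 0.315089
x = cos φ₁ sin φ₂ − sin φ₁ cos φ₂ cos Δλ = 0.935072
θ = atan2(y, x) = 18.6222° → 18.6222° (mod 360°)

18.6°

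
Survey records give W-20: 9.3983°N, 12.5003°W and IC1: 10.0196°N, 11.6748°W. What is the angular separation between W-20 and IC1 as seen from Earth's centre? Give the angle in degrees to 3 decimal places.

Δφ = 0.6213°,  Δλ = 0.8255°
a = sin²(Δφ/2) + cos φ₁ cos φ₂ sin²(Δλ/2) = 0.000080
c = 2·arcsin(√a) = 0.017868 rad = 1.0238°

1.024°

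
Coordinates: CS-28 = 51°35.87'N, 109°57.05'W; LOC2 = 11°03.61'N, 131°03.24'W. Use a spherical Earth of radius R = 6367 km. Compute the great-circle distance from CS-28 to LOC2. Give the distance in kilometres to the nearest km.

4892 km

CS-28: φ = +51.59783°, λ = -109.95083°
LOC2: φ = +11.06017°, λ = -131.05400°
Δφ = -40.5377°,  Δλ = -21.1032°
a = sin²(Δφ/2) + cos φ₁ cos φ₂ sin²(Δλ/2) = 0.140454
c = 2·arcsin(√a) = 0.768301 rad = 44.0204°
d = R·c = 6367 × 0.768301 = 4891.8 km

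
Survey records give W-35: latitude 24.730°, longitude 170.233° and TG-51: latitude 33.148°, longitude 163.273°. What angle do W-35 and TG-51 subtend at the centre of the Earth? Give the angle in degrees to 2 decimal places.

Δφ = 8.4180°,  Δλ = -6.9600°
a = sin²(Δφ/2) + cos φ₁ cos φ₂ sin²(Δλ/2) = 0.008189
c = 2·arcsin(√a) = 0.181232 rad = 10.3838°

10.38°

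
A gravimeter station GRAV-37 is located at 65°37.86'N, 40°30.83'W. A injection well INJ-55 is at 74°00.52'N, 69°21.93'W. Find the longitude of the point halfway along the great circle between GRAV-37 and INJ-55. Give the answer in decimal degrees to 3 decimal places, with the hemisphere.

52.005°W

GRAV-37: φ = +65.63100°, λ = -40.51383°
INJ-55: φ = +74.00867°, λ = -69.36550°
Bx = cos φ₂ cos Δλ = 0.241296,  By = cos φ₂ sin Δλ = -0.132937
φₘ = atan2(sin φ₁ + sin φ₂, √((cos φ₁ + Bx)² + By²)) = 70.38319°
λₘ = λ₁ + atan2(By, cos φ₁ + Bx) = -52.00525°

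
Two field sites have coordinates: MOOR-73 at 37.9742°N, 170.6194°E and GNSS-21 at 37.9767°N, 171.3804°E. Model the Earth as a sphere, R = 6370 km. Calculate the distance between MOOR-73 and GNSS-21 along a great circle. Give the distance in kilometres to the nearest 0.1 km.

66.7 km

Δφ = 0.0025°,  Δλ = 0.7610°
a = sin²(Δφ/2) + cos φ₁ cos φ₂ sin²(Δλ/2) = 0.000027
c = 2·arcsin(√a) = 0.010470 rad = 0.5999°
d = R·c = 6370 × 0.010470 = 66.7 km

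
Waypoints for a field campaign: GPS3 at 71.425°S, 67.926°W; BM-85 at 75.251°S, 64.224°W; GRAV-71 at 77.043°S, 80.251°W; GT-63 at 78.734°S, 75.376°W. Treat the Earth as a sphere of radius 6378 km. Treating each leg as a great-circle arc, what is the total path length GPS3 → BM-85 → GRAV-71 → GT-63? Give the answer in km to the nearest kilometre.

1131 km

GPS3→BM-85: c = 0.069266 rad, d = 441.78 km
BM-85→GRAV-71: c = 0.073607 rad, d = 469.47 km
GRAV-71→GT-63: c = 0.034468 rad, d = 219.84 km
Total = 441.78 + 469.47 + 219.84 = 1131.08 km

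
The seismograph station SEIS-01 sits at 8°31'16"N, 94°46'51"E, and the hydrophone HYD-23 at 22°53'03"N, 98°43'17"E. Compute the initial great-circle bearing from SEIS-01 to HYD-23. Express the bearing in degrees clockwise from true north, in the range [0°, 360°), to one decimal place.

14.3°

SEIS-01: φ = +8.52111°, λ = +94.78083°
HYD-23: φ = +22.88417°, λ = +98.72139°
Δλ = 3.9406°
y = sin Δλ · cos φ₂ = 0.063313
x = cos φ₁ sin φ₂ − sin φ₁ cos φ₂ cos Δλ = 0.248388
θ = atan2(y, x) = 14.2998° → 14.2998° (mod 360°)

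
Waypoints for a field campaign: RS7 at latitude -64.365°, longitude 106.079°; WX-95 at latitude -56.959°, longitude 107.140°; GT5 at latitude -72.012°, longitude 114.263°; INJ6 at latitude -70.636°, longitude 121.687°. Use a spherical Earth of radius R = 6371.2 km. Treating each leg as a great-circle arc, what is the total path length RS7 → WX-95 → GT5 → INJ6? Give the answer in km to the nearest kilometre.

2836 km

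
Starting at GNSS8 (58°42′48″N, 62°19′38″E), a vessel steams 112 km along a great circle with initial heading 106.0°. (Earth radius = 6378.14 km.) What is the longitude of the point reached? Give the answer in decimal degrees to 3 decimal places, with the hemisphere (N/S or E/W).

64.174°E

GNSS8: φ = +58.71333°, λ = +62.32722°
δ = d/R = 112/6378.14 = 0.017560 rad
φ₂ = arcsin(sin φ₁ cos δ + cos φ₁ sin δ cos θ)
   = arcsin(0.85458·0.99985 + 0.51932·0.01756·-0.27564) = 58.42270°
λ₂ = λ₁ + atan2(sin θ sin δ cos φ₁, cos δ − sin φ₁ sin φ₂) = 64.17437°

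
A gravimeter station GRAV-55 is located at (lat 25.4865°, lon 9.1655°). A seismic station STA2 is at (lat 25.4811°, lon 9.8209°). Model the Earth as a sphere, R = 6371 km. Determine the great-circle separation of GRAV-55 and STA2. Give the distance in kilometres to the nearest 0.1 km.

65.8 km

Δφ = -0.0054°,  Δλ = 0.6554°
a = sin²(Δφ/2) + cos φ₁ cos φ₂ sin²(Δλ/2) = 0.000027
c = 2·arcsin(√a) = 0.010326 rad = 0.5917°
d = R·c = 6371 × 0.010326 = 65.8 km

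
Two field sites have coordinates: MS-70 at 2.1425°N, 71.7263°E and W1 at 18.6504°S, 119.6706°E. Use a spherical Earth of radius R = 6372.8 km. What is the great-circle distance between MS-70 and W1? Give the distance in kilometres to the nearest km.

5730 km

Δφ = -20.7929°,  Δλ = 47.9443°
a = sin²(Δφ/2) + cos φ₁ cos φ₂ sin²(Δλ/2) = 0.188861
c = 2·arcsin(√a) = 0.899147 rad = 51.5173°
d = R·c = 6372.8 × 0.899147 = 5730.1 km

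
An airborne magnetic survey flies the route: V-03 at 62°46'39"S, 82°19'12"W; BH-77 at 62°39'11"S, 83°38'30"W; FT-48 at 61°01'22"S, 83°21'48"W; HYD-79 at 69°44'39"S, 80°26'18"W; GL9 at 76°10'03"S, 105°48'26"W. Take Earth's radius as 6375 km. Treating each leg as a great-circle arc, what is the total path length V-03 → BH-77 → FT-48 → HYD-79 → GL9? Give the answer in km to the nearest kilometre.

V-03: φ = -62.77750°, λ = -82.32000°
BH-77: φ = -62.65306°, λ = -83.64167°
FT-48: φ = -61.02278°, λ = -83.36333°
HYD-79: φ = -69.74417°, λ = -80.43833°
GL9: φ = -76.16750°, λ = -105.80722°
V-03→BH-77: c = 0.010795 rad, d = 68.82 km
BH-77→FT-48: c = 0.028546 rad, d = 181.98 km
FT-48→HYD-79: c = 0.153651 rad, d = 979.53 km
HYD-79→GL9: c = 0.169078 rad, d = 1077.87 km
Total = 68.82 + 181.98 + 979.53 + 1077.87 = 2308.20 km

2308 km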